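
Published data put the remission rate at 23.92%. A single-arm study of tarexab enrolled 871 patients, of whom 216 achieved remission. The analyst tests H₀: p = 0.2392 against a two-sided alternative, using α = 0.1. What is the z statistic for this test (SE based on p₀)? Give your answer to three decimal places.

p̂ = 216/871 = 0.24799.
Under H₀, SE = √(0.2392·0.7608/871) = √(0.000208936) = 0.01445.
z = (0.24799 − 0.2392)/0.01445 = 0.00879/0.01445 = 0.608.
p-value = 2·P(Z > 0.608) ≈ 0.5431; since p > α = 0.1, fail to reject H₀.

z = 0.608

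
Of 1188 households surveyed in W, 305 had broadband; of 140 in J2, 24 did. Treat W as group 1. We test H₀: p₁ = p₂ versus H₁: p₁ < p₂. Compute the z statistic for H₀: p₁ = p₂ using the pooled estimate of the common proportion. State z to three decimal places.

z = 2.211

p̂₁ = 305/1188 ≈ 0.25673, p̂₂ = 24/140 ≈ 0.17143.
Pooled p̂ = (305+24)/(1188+140) = 329/1328 = 0.24774.
SE = √(0.186365 × 0.00798461) = 0.03858.
z = (0.25673 − 0.17143)/0.03858 = 0.08530/0.03858 = 2.211.
p-value = P(Z < 2.211) ≈ 0.9865.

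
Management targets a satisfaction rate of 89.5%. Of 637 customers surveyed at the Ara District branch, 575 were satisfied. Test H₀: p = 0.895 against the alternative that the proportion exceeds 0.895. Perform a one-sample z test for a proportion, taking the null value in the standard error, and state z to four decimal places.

p̂ = 575/637 ≈ 0.902669.
Under H₀, SE = √(0.895·0.105/637) = √(0.000147527) = 0.012146.
z = (0.902669 − 0.895)/0.012146 = 0.007669/0.012146 = 0.6314.

z = 0.6314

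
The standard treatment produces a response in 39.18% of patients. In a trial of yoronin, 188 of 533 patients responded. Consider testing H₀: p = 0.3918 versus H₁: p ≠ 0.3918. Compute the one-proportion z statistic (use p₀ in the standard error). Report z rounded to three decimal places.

z = -1.848

p̂ = 188/533 = 0.352720.
SE = √(p₀(1−p₀)/n) = √(0.23829/533) = 0.021144.
z = (0.352720 − 0.3918)/0.021144 = -0.039080/0.021144 = -1.848.
Two-sided p-value ≈ 2·Φ(−1.848) = 0.0646.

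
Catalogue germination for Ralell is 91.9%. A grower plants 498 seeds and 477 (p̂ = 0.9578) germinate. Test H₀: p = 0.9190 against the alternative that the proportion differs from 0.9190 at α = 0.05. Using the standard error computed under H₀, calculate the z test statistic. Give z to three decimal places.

p̂ = 477/498 = 0.957831.
SE = √(p₀(1−p₀)/n) = √(0.074439/498) = 0.012226.
z = (0.957831 − 0.919)/0.012226 = 0.038831/0.012226 = 3.176.
Two-sided p-value ≈ 2·Φ(−3.176) = 0.0015. With α = 0.05, reject H₀.

z = 3.176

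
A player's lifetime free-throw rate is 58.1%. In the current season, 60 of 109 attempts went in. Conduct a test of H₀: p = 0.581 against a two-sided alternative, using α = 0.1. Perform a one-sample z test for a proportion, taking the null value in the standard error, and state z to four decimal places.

p̂ = 60/109 = 0.5504587.
Standard error under H₀: √(0.581×0.419/109) = 0.0472587.
z = (0.5504587 − 0.581)/0.0472587 = -0.0305413/0.0472587 = -0.6463.
Two-sided p-value ≈ 2·Φ(−0.646) = 0.5181; since p > α = 0.1, fail to reject H₀.

z = -0.6463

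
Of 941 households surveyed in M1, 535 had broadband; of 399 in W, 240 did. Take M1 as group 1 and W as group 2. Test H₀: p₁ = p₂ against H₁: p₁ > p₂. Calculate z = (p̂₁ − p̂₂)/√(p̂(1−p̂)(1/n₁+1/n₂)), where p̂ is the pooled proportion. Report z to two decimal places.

z = -1.12

p̂₁ = 535/941 = 0.5685, p̂₂ = 240/399 = 0.6015.
Pooled p̂ = (535+240)/(941+399) = 775/1340 = 0.5784.
SE = √(p̂(1−p̂)(1/n₁+1/n₂)) = √(0.5784·0.4216·0.00356896) = √(0.000870328) = 0.0295.
z = (0.5685 − 0.6015)/0.0295 = -0.0330/0.0295 = -1.12.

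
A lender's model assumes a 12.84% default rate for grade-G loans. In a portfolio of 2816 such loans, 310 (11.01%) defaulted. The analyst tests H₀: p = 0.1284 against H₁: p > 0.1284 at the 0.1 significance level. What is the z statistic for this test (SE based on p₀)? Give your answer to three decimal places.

p̂ = 310/2816 = 0.110085.
Under H₀, SE = √(0.1284·0.8716/2816) = √(3.9742e-05) = 0.006304.
z = (0.110085 − 0.1284)/0.006304 = -0.018315/0.006304 = -2.905.
p-value = P(Z > -2.905) ≈ 0.9982; since p > α = 0.1, fail to reject H₀.

z = -2.905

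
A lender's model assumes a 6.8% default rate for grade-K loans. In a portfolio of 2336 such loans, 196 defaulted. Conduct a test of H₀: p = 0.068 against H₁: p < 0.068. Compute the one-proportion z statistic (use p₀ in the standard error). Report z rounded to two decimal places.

z = 3.05

p̂ = 196/2336 = 0.08390.
Standard error under H₀: √(0.068×0.932/2336) = 0.00521.
z = (0.08390 − 0.068)/0.00521 = 0.01590/0.00521 = 3.05.
p-value = P(Z < 3.053) ≈ 0.9989.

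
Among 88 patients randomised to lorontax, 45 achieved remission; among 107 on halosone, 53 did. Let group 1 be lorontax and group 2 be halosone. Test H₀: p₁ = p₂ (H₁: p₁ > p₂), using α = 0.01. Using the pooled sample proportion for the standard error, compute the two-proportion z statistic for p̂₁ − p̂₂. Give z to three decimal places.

z = 0.223

p̂₁ = 45/88 = 0.51136, p̂₂ = 53/107 = 0.49533.
Pooled p̂ = (45+53)/(88+107) = 98/195 = 0.50256.
SE = √(p̂(1−p̂)(1/n₁+1/n₂)) = √(0.50256·0.49744·0.0207094) = √(0.00517722) = 0.07195.
z = (0.51136 − 0.49533)/0.07195 = 0.01603/0.07195 = 0.223.
p-value = P(Z > 0.223) ≈ 0.4118, so at α = 0.01 we fail to reject H₀.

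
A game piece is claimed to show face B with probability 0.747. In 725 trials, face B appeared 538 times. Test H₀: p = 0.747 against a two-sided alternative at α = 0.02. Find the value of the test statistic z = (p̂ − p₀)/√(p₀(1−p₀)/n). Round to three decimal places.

p̂ = 538/725 = 0.74207.
Standard error under H₀: √(0.747×0.253/725) = 0.01615.
z = (0.74207 − 0.747)/0.01615 = -0.00493/0.01615 = -0.305.
p-value = 2·P(Z > 0.305) ≈ 0.7601, so at α = 0.02 we fail to reject H₀.

z = -0.305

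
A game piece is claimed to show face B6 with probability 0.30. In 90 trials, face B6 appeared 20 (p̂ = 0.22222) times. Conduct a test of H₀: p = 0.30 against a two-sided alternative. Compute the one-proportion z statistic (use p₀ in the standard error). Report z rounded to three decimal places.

z = -1.610

p̂ = 20/90 ≈ 0.22222.
SE = √(p₀(1−p₀)/n) = √(0.21/90) = 0.04830.
z = (0.22222 − 0.3)/0.04830 = -0.07778/0.04830 = -1.610.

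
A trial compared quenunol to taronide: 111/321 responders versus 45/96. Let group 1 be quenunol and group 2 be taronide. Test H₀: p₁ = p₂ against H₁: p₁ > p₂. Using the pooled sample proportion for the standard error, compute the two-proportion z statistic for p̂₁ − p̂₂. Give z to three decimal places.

p̂₁ = 111/321 = 0.34579, p̂₂ = 45/96 = 0.46875.
Pooled p̂ = (111+45)/(321+96) = 156/417 = 0.37410.
SE = √(0.234149 × 0.0135319) = 0.05629.
z = (0.34579 − 0.46875)/0.05629 = -0.12296/0.05629 = -2.184.
p-value = P(Z > -2.184) ≈ 0.9855.

z = -2.184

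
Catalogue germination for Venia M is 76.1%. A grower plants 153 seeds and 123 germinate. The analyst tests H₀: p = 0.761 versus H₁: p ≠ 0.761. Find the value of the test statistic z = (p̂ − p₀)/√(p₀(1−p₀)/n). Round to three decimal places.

z = 1.245

p̂ = 123/153 ≈ 0.80392.
SE = √(p₀(1−p₀)/n) = √(0.18188/153) = 0.03448.
z = (0.80392 − 0.761)/0.03448 = 0.04292/0.03448 = 1.245.
Two-sided p-value ≈ 2·Φ(−1.245) = 0.2132.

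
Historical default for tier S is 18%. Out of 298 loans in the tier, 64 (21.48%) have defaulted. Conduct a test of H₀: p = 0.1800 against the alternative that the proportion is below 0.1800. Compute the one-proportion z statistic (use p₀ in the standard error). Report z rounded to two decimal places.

p̂ = 64/298 = 0.2148.
Under H₀, SE = √(0.18·0.82/298) = √(0.000495302) = 0.0223.
z = (0.2148 − 0.18)/0.0223 = 0.0348/0.0223 = 1.56.
p-value = P(Z < 1.562) ≈ 0.9409.

z = 1.56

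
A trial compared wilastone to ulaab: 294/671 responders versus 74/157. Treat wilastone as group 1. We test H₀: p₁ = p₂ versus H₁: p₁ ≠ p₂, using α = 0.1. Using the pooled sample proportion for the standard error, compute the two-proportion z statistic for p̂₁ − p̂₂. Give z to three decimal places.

z = -0.753

p̂₁ = 294/671 = 0.43815, p̂₂ = 74/157 = 0.47134.
Pooled p̂ = (294+74)/(671+157) = 368/828 = 0.44444.
SE = √(p̂(1−p̂)(1/n₁+1/n₂)) = √(0.44444·0.55556·0.00785974) = √(0.00194068) = 0.04405.
z = (0.43815 − 0.47134)/0.04405 = -0.03319/0.04405 = -0.753.
Two-sided p-value ≈ 2·Φ(−0.753) = 0.4513. With α = 0.1, fail to reject H₀.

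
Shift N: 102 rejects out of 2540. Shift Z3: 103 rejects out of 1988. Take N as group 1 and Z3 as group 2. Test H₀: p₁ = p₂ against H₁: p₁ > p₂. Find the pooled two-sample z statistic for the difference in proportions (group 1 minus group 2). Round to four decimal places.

p̂₁ = 102/2540 ≈ 0.040157, p̂₂ = 103/1988 ≈ 0.051811.
Pooled p̂ = (102+103)/(2540+1988) = 205/4528 = 0.045274.
SE = √(p̂(1−p̂)(1/n₁+1/n₂)) = √(0.045274·0.954726·0.000896719) = √(3.87599e-05) = 0.006226.
z = (0.040157 − 0.051811)/0.006226 = -0.011654/0.006226 = -1.8718.
p-value = P(Z > -1.872) ≈ 0.9694.

z = -1.8718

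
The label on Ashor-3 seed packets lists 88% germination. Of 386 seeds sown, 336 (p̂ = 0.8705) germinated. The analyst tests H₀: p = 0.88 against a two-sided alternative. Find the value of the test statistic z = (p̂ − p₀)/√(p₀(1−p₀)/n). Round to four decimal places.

p̂ = 336/386 ≈ 0.870466.
Standard error under H₀: √(0.88×0.12/386) = 0.016540.
z = (0.870466 − 0.88)/0.016540 = -0.009534/0.016540 = -0.5764.
p-value = 2·P(Z > 0.576) ≈ 0.5643.

z = -0.5764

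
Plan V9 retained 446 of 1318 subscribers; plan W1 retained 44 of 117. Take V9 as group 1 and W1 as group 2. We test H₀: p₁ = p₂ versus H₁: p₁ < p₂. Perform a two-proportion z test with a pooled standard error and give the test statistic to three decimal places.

p̂₁ = 446/1318 ≈ 0.33839, p̂₂ = 44/117 ≈ 0.37607.
Pooled p̂ = (446+44)/(1318+117) = 490/1435 = 0.34146.
SE = √(p̂(1−p̂)(1/n₁+1/n₂)) = √(0.34146·0.65854·0.00930573) = √(0.00209254) = 0.04574.
z = (0.33839 − 0.37607)/0.04574 = -0.03768/0.04574 = -0.824.
p-value = P(Z < -0.824) ≈ 0.2051.

z = -0.824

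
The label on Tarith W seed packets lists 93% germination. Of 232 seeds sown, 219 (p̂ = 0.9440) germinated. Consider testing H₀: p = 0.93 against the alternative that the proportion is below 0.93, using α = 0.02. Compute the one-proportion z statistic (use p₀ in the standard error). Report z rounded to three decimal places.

p̂ = 219/232 = 0.94397.
Standard error under H₀: √(0.93×0.07/232) = 0.01675.
z = (0.94397 − 0.93)/0.01675 = 0.01397/0.01675 = 0.834.
p-value = P(Z < 0.834) ≈ 0.7978, so at α = 0.02 we fail to reject H₀.

z = 0.834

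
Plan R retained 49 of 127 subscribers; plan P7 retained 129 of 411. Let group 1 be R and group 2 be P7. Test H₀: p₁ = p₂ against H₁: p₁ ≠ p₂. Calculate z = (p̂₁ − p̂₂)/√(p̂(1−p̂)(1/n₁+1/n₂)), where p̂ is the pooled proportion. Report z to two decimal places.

p̂₁ = 49/127 = 0.38583, p̂₂ = 129/411 = 0.31387.
Pooled p̂ = (49+129)/(127+411) = 178/538 = 0.33086.
SE = √(0.22139 × 0.0103071) = 0.04777.
z = (0.38583 − 0.31387)/0.04777 = 0.07196/0.04777 = 1.51.
p-value = 2·P(Z > 1.506) ≈ 0.1320.

z = 1.51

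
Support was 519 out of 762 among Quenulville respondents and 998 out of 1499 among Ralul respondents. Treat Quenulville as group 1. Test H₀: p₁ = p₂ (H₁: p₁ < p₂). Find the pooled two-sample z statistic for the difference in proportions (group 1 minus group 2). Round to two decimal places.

z = 0.73

p̂₁ = 519/762 = 0.6811, p̂₂ = 998/1499 = 0.6658.
Pooled p̂ = (519+998)/(762+1499) = 1517/2261 = 0.6709.
SE = √(0.220779 × 0.00197945) = 0.0209.
z = (0.6811 − 0.6658)/0.0209 = 0.0153/0.0209 = 0.73.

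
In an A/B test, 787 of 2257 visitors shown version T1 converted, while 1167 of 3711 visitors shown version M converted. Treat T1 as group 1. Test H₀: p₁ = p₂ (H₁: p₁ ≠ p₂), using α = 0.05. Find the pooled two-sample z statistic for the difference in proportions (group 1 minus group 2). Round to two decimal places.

z = 2.73

p̂₁ = 787/2257 ≈ 0.34869, p̂₂ = 1167/3711 ≈ 0.31447.
Pooled p̂ = (787+1167)/(2257+3711) = 1954/5968 = 0.32741.
SE = √(0.220214 × 0.000712535) = 0.01253.
z = (0.34869 − 0.31447)/0.01253 = 0.03422/0.01253 = 2.73.
p-value = 2·P(Z > 2.732) ≈ 0.0063; since p < α = 0.05, reject H₀.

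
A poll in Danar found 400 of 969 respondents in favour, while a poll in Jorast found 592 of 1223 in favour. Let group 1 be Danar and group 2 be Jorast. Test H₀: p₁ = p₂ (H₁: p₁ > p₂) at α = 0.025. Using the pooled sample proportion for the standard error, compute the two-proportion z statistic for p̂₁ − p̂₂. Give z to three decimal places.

z = -3.329

p̂₁ = 400/969 = 0.412797, p̂₂ = 592/1223 = 0.484056.
Pooled p̂ = (400+592)/(969+1223) = 992/2192 = 0.452555.
SE = √(0.247749 × 0.00184965) = 0.021407.
z = (0.412797 − 0.484056)/0.021407 = -0.071259/0.021407 = -3.329.
p-value = P(Z > -3.329) ≈ 0.9996, so at α = 0.025 we fail to reject H₀.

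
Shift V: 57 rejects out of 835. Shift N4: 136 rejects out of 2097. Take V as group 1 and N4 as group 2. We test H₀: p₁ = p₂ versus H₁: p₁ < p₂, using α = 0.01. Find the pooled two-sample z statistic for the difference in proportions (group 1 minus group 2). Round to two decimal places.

z = 0.34

p̂₁ = 57/835 ≈ 0.0683, p̂₂ = 136/2097 ≈ 0.0649.
Pooled p̂ = (57+136)/(835+2097) = 193/2932 = 0.0658.
SE = √(p̂(1−p̂)(1/n₁+1/n₂)) = √(0.0658·0.9342·0.00167448) = √(0.000102968) = 0.0101.
z = (0.0683 − 0.0649)/0.0101 = 0.0034/0.0101 = 0.34.
p-value = P(Z < 0.336) ≈ 0.6315. With α = 0.01, fail to reject H₀.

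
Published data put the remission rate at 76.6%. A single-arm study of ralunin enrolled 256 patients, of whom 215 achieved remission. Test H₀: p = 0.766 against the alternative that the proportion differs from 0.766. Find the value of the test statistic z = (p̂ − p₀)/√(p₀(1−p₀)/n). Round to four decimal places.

z = 2.7907

p̂ = 215/256 = 0.839844.
Standard error under H₀: √(0.766×0.234/256) = 0.026461.
z = (0.839844 − 0.766)/0.026461 = 0.073844/0.026461 = 2.7907.
Two-sided p-value ≈ 2·Φ(−2.791) = 0.0053.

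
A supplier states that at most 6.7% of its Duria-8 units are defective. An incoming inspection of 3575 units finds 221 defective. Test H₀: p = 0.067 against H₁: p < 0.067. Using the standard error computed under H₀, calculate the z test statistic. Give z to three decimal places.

p̂ = 221/3575 ≈ 0.06182.
SE = √(p₀(1−p₀)/n) = √(0.062511/3575) = 0.00418.
z = (0.06182 − 0.067)/0.00418 = -0.00518/0.00418 = -1.239.
p-value = P(Z < -1.239) ≈ 0.1076.

z = -1.239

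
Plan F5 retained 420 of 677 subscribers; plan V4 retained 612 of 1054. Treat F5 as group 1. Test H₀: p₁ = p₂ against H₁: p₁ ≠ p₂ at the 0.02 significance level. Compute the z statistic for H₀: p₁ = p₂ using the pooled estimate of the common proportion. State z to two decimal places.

p̂₁ = 420/677 ≈ 0.6204, p̂₂ = 612/1054 ≈ 0.5806.
Pooled p̂ = (420+612)/(677+1054) = 1032/1731 = 0.5962.
SE = √(0.240748 × 0.00242587) = 0.0242.
z = (0.6204 − 0.5806)/0.0242 = 0.0398/0.0242 = 1.64.
Two-sided p-value ≈ 2·Φ(−1.644) = 0.1001, so at α = 0.02 we fail to reject H₀.

z = 1.64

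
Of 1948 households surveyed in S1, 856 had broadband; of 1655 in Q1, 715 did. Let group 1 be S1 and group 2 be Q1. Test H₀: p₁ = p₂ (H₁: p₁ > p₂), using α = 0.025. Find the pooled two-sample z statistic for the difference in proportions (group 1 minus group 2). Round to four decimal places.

z = 0.4464

p̂₁ = 856/1948 = 0.439425, p̂₂ = 715/1655 = 0.432024.
Pooled p̂ = (856+715)/(1948+1655) = 1571/3603 = 0.436026.
SE = √(0.245907 × 0.00111758) = 0.016578.
z = (0.439425 − 0.432024)/0.016578 = 0.007401/0.016578 = 0.4464.
p-value = P(Z > 0.446) ≈ 0.3276; since p > α = 0.025, fail to reject H₀.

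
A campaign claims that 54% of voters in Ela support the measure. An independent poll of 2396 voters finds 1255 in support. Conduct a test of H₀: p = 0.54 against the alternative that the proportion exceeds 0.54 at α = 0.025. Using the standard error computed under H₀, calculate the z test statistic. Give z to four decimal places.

z = -1.5921

p̂ = 1255/2396 = 0.5237896.
Standard error under H₀: √(0.54×0.46/2396) = 0.0101820.
z = (0.5237896 − 0.54)/0.0101820 = -0.0162104/0.0101820 = -1.5921.
p-value = P(Z > -1.592) ≈ 0.9443. With α = 0.025, fail to reject H₀.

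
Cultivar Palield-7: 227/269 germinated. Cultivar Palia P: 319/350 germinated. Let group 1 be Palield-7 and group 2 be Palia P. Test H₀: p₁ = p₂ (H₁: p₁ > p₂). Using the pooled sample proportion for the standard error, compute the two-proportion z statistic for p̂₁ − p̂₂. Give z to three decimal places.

p̂₁ = 227/269 = 0.843866, p̂₂ = 319/350 = 0.911429.
Pooled p̂ = (227+319)/(269+350) = 546/619 = 0.882068.
SE = √(0.104024 × 0.00657461) = 0.026152.
z = (0.843866 − 0.911429)/0.026152 = -0.067563/0.026152 = -2.583.
p-value = P(Z > -2.583) ≈ 0.9951.

z = -2.583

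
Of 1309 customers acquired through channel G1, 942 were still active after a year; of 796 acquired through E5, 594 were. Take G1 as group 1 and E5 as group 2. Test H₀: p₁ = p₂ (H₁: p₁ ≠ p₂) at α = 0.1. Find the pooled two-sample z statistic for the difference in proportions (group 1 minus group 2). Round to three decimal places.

p̂₁ = 942/1309 = 0.719633, p̂₂ = 594/796 = 0.746231.
Pooled p̂ = (942+594)/(1309+796) = 1536/2105 = 0.729691.
SE = √(0.197242 × 0.00202022) = 0.019962.
z = (0.719633 − 0.746231)/0.019962 = -0.026598/0.019962 = -1.332.
p-value = 2·P(Z > 1.332) ≈ 0.1827, so at α = 0.1 we fail to reject H₀.

z = -1.332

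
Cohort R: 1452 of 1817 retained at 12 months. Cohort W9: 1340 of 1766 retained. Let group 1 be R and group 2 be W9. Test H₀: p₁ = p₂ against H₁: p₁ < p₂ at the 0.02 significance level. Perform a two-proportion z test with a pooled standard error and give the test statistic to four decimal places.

z = 2.9108

p̂₁ = 1452/1817 ≈ 0.7991194, p̂₂ = 1340/1766 ≈ 0.7587769.
Pooled p̂ = (1452+1340)/(1817+1766) = 2792/3583 = 0.7792353.
SE = √(0.172028 × 0.00111661) = 0.0138596.
z = (0.7991194 − 0.7587769)/0.0138596 = 0.0403425/0.0138596 = 2.9108.
p-value = P(Z < 2.911) ≈ 0.9982, so at α = 0.02 we fail to reject H₀.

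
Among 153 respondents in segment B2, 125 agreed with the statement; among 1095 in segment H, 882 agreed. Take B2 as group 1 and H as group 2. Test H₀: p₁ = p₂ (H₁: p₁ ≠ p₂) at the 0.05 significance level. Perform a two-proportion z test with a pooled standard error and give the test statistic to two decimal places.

z = 0.34

p̂₁ = 125/153 = 0.8170, p̂₂ = 882/1095 = 0.8055.
Pooled p̂ = (125+882)/(153+1095) = 1007/1248 = 0.8069.
SE = √(0.155818 × 0.00744919) = 0.0341.
z = (0.8170 − 0.8055)/0.0341 = 0.0115/0.0341 = 0.34.
p-value = 2·P(Z > 0.338) ≈ 0.7354. With α = 0.05, fail to reject H₀.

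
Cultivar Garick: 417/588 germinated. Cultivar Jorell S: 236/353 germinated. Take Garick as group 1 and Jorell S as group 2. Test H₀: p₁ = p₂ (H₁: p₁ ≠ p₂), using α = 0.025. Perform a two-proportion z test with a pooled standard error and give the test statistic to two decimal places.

p̂₁ = 417/588 = 0.7092, p̂₂ = 236/353 = 0.6686.
Pooled p̂ = (417+236)/(588+353) = 653/941 = 0.6939.
SE = √(0.212386 × 0.00453354) = 0.0310.
z = (0.7092 − 0.6686)/0.0310 = 0.0406/0.0310 = 1.31.
p-value = 2·P(Z > 1.309) ≈ 0.1904; since p > α = 0.025, fail to reject H₀.

z = 1.31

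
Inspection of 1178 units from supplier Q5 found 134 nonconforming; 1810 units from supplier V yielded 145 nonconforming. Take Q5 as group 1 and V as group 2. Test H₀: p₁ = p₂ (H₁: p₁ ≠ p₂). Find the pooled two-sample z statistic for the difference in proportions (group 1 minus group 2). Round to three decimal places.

p̂₁ = 134/1178 = 0.11375, p̂₂ = 145/1810 = 0.08011.
Pooled p̂ = (134+145)/(1178+1810) = 279/2988 = 0.09337.
SE = √(p̂(1−p̂)(1/n₁+1/n₂)) = √(0.09337·0.90663·0.00140138) = √(0.000118634) = 0.01089.
z = (0.11375 − 0.08011)/0.01089 = 0.03364/0.01089 = 3.089.
p-value = 2·P(Z > 3.089) ≈ 0.0020.

z = 3.089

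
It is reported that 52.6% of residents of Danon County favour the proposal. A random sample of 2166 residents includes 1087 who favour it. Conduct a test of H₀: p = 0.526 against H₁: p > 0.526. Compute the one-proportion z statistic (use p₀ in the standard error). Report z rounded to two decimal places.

p̂ = 1087/2166 = 0.50185.
SE = √(p₀(1−p₀)/n) = √(0.24932/2166) = 0.01073.
z = (0.50185 − 0.526)/0.01073 = -0.02415/0.01073 = -2.25.
p-value = P(Z > -2.251) ≈ 0.9878.

z = -2.25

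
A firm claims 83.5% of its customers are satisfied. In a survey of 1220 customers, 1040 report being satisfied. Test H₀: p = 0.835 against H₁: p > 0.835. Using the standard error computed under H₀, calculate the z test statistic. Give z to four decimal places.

p̂ = 1040/1220 = 0.852459.
SE = √(p₀(1−p₀)/n) = √(0.13778/1220) = 0.010627.
z = (0.852459 − 0.835)/0.010627 = 0.017459/0.010627 = 1.6429.
p-value = P(Z > 1.643) ≈ 0.0502.

z = 1.6429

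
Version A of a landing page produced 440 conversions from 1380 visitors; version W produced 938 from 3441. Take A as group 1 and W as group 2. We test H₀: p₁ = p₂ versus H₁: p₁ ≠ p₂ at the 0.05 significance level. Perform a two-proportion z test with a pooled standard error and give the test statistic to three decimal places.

p̂₁ = 440/1380 ≈ 0.318841, p̂₂ = 938/3441 ≈ 0.272595.
Pooled p̂ = (440+938)/(1380+3441) = 1378/4821 = 0.285833.
SE = √(0.204132 × 0.00101525) = 0.014396.
z = (0.318841 − 0.272595)/0.014396 = 0.046246/0.014396 = 3.212.
Two-sided p-value ≈ 2·Φ(−3.212) = 0.0013. With α = 0.05, reject H₀.

z = 3.212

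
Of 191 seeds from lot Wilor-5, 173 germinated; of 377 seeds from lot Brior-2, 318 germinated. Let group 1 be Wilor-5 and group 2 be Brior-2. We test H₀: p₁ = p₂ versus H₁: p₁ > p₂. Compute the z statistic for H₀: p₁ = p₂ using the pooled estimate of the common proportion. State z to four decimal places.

p̂₁ = 173/191 ≈ 0.905759, p̂₂ = 318/377 ≈ 0.843501.
Pooled p̂ = (173+318)/(191+377) = 491/568 = 0.864437.
SE = √(p̂(1−p̂)(1/n₁+1/n₂)) = √(0.864437·0.135563·0.00788812) = √(0.000924377) = 0.030404.
z = (0.905759 − 0.843501)/0.030404 = 0.062258/0.030404 = 2.0477.
p-value = P(Z > 2.048) ≈ 0.0203.

z = 2.0477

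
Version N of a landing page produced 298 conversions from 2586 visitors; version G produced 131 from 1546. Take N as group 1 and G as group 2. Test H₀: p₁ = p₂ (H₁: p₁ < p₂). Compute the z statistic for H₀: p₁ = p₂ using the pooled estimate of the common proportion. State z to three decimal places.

p̂₁ = 298/2586 ≈ 0.11524, p̂₂ = 131/1546 ≈ 0.08473.
Pooled p̂ = (298+131)/(2586+1546) = 429/4132 = 0.10382.
SE = √(p̂(1−p̂)(1/n₁+1/n₂)) = √(0.10382·0.89618·0.00103353) = √(9.6164e-05) = 0.00981.
z = (0.11524 − 0.08473)/0.00981 = 0.03051/0.00981 = 3.110.

z = 3.110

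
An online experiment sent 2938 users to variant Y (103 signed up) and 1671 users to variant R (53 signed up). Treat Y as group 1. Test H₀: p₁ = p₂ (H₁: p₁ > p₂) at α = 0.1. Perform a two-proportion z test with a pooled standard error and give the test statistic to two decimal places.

p̂₁ = 103/2938 ≈ 0.03506, p̂₂ = 53/1671 ≈ 0.03172.
Pooled p̂ = (103+53)/(2938+1671) = 156/4609 = 0.03385.
SE = √(p̂(1−p̂)(1/n₁+1/n₂)) = √(0.03385·0.96615·0.000938812) = √(3.07003e-05) = 0.00554.
z = (0.03506 − 0.03172)/0.00554 = 0.00334/0.00554 = 0.60.
p-value = P(Z > 0.603) ≈ 0.2733. With α = 0.1, fail to reject H₀.

z = 0.60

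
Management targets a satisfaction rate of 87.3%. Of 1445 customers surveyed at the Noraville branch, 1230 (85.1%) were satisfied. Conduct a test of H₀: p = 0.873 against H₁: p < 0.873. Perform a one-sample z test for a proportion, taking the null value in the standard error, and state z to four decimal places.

p̂ = 1230/1445 ≈ 0.8512111.
Standard error under H₀: √(0.873×0.127/1445) = 0.0087594.
z = (0.8512111 − 0.873)/0.0087594 = -0.0217889/0.0087594 = -2.4875.

z = -2.4875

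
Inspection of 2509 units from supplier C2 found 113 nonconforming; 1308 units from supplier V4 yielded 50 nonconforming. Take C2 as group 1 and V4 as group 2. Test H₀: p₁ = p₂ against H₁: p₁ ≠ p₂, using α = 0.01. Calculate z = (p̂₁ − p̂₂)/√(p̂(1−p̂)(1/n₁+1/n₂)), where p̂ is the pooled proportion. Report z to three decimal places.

z = 0.988

p̂₁ = 113/2509 ≈ 0.045038, p̂₂ = 50/1308 ≈ 0.038226.
Pooled p̂ = (113+50)/(2509+1308) = 163/3817 = 0.042704.
SE = √(0.0408801 × 0.00116309) = 0.006895.
z = (0.045038 − 0.038226)/0.006895 = 0.006812/0.006895 = 0.988.
Two-sided p-value ≈ 2·Φ(−0.988) = 0.3232, so at α = 0.01 we fail to reject H₀.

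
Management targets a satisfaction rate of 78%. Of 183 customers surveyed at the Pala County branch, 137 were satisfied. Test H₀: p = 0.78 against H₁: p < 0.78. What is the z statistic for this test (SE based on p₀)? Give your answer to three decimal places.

z = -1.024

p̂ = 137/183 ≈ 0.74863.
Under H₀, SE = √(0.78·0.22/183) = √(0.000937705) = 0.03062.
z = (0.74863 − 0.78)/0.03062 = -0.03137/0.03062 = -1.024.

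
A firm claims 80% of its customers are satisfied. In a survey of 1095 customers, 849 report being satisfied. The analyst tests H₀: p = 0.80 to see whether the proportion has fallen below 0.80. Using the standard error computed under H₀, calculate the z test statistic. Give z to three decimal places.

p̂ = 849/1095 ≈ 0.77534.
Standard error under H₀: √(0.8×0.2/1095) = 0.01209.
z = (0.77534 − 0.8)/0.01209 = -0.02466/0.01209 = -2.040.

z = -2.040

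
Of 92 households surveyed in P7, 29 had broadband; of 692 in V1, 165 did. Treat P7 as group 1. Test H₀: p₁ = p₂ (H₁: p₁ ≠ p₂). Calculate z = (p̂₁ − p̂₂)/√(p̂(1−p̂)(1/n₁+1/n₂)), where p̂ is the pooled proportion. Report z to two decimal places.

p̂₁ = 29/92 ≈ 0.3152, p̂₂ = 165/692 ≈ 0.2384.
Pooled p̂ = (29+165)/(92+692) = 194/784 = 0.2474.
SE = √(p̂(1−p̂)(1/n₁+1/n₂)) = √(0.2474·0.7526·0.0123147) = √(0.00229321) = 0.0479.
z = (0.3152 − 0.2384)/0.0479 = 0.0768/0.0479 = 1.60.

z = 1.60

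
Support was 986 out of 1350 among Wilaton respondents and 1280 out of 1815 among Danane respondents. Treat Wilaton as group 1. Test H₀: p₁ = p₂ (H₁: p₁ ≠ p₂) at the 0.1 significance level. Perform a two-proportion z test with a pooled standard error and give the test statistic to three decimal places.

z = 1.551

p̂₁ = 986/1350 ≈ 0.73037, p̂₂ = 1280/1815 ≈ 0.70523.
Pooled p̂ = (986+1280)/(1350+1815) = 2266/3165 = 0.71596.
SE = √(0.203363 × 0.0012917) = 0.01621.
z = (0.73037 − 0.70523)/0.01621 = 0.02514/0.01621 = 1.551.
p-value = 2·P(Z > 1.551) ≈ 0.1209, so at α = 0.1 we fail to reject H₀.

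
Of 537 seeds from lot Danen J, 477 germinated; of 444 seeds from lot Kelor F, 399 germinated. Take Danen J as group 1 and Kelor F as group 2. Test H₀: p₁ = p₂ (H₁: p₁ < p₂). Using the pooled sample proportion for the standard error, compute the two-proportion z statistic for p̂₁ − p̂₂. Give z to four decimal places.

p̂₁ = 477/537 = 0.888268, p̂₂ = 399/444 = 0.898649.
Pooled p̂ = (477+399)/(537+444) = 876/981 = 0.892966.
SE = √(p̂(1−p̂)(1/n₁+1/n₂)) = √(0.892966·0.107034·0.00411445) = √(0.000393249) = 0.019830.
z = (0.888268 − 0.898649)/0.019830 = -0.010381/0.019830 = -0.5235.

z = -0.5235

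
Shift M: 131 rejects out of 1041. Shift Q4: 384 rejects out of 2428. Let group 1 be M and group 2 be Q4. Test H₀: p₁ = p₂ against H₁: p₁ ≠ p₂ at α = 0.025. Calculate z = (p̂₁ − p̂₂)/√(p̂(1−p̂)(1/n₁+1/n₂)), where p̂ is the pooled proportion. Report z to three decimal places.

z = -2.453

p̂₁ = 131/1041 = 0.12584, p̂₂ = 384/2428 = 0.15815.
Pooled p̂ = (131+384)/(1041+2428) = 515/3469 = 0.14846.
SE = √(p̂(1−p̂)(1/n₁+1/n₂)) = √(0.14846·0.85154·0.00137248) = √(0.000173506) = 0.01317.
z = (0.12584 − 0.15815)/0.01317 = -0.03231/0.01317 = -2.453.
Two-sided p-value ≈ 2·Φ(−2.453) = 0.0142. With α = 0.025, reject H₀.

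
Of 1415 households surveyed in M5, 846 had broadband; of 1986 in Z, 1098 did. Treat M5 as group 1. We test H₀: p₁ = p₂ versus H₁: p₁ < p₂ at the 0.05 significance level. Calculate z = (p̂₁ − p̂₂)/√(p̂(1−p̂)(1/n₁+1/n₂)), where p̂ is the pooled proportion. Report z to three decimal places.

z = 2.615

p̂₁ = 846/1415 = 0.59788, p̂₂ = 1098/1986 = 0.55287.
Pooled p̂ = (846+1098)/(1415+1986) = 1944/3401 = 0.57160.
SE = √(p̂(1−p̂)(1/n₁+1/n₂)) = √(0.57160·0.42840·0.00121024) = √(0.000296356) = 0.01721.
z = (0.59788 − 0.55287)/0.01721 = 0.04501/0.01721 = 2.615.
p-value = P(Z < 2.615) ≈ 0.9955; since p > α = 0.05, fail to reject H₀.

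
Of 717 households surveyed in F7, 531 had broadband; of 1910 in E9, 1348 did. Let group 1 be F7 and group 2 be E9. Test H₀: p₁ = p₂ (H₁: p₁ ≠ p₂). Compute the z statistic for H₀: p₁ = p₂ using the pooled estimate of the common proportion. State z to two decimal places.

p̂₁ = 531/717 = 0.7406, p̂₂ = 1348/1910 = 0.7058.
Pooled p̂ = (531+1348)/(717+1910) = 1879/2627 = 0.7153.
SE = √(0.203661 × 0.00191826) = 0.0198.
z = (0.7406 − 0.7058)/0.0198 = 0.0348/0.0198 = 1.76.
Two-sided p-value ≈ 2·Φ(−1.762) = 0.0781.

z = 1.76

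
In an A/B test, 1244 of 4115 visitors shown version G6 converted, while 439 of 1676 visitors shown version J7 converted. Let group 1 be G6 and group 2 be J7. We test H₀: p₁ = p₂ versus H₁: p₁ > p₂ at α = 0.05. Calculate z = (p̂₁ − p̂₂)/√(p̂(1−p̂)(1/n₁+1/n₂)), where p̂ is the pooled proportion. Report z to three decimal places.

z = 3.069

p̂₁ = 1244/4115 ≈ 0.302309, p̂₂ = 439/1676 ≈ 0.261933.
Pooled p̂ = (1244+439)/(4115+1676) = 1683/5791 = 0.290623.
SE = √(0.206161 × 0.000839672) = 0.013157.
z = (0.302309 − 0.261933)/0.013157 = 0.040376/0.013157 = 3.069.
p-value = P(Z > 3.069) ≈ 0.0011, so at α = 0.05 we reject H₀.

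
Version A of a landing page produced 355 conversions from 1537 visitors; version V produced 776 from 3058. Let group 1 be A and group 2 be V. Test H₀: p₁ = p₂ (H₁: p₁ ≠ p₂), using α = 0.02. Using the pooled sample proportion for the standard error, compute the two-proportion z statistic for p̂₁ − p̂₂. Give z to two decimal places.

p̂₁ = 355/1537 ≈ 0.2310, p̂₂ = 776/3058 ≈ 0.2538.
Pooled p̂ = (355+776)/(1537+3058) = 1131/4595 = 0.2461.
SE = √(0.185554 × 0.000977629) = 0.0135.
z = (0.2310 − 0.2538)/0.0135 = -0.0228/0.0135 = -1.69.
p-value = 2·P(Z > 1.692) ≈ 0.0906; since p > α = 0.02, fail to reject H₀.

z = -1.69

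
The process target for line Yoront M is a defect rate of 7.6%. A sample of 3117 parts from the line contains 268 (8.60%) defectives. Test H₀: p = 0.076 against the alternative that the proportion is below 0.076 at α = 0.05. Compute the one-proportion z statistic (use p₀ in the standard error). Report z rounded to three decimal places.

z = 2.103

p̂ = 268/3117 = 0.0859801.
SE = √(p₀(1−p₀)/n) = √(0.070224/3117) = 0.0047465.
z = (0.0859801 − 0.076)/0.0047465 = 0.0099801/0.0047465 = 2.103.
p-value = P(Z < 2.103) ≈ 0.9823. With α = 0.05, fail to reject H₀.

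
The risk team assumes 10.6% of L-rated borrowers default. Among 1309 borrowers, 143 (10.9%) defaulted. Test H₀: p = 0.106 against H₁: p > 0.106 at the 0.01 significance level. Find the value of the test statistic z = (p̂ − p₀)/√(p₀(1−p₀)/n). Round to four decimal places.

z = 0.3812

p̂ = 143/1309 = 0.1092437.
Under H₀, SE = √(0.106·0.894/1309) = √(7.23942e-05) = 0.0085085.
z = (0.1092437 − 0.106)/0.0085085 = 0.0032437/0.0085085 = 0.3812.
p-value = P(Z > 0.381) ≈ 0.3515, so at α = 0.01 we fail to reject H₀.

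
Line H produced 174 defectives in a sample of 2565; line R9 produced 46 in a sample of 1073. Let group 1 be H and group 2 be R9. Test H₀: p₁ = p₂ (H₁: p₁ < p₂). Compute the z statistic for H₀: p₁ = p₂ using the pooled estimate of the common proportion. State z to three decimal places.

p̂₁ = 174/2565 ≈ 0.067836, p̂₂ = 46/1073 ≈ 0.042870.
Pooled p̂ = (174+46)/(2565+1073) = 220/3638 = 0.060473.
SE = √(p̂(1−p̂)(1/n₁+1/n₂)) = √(0.060473·0.939527·0.00132183) = √(7.51009e-05) = 0.008666.
z = (0.067836 − 0.042870)/0.008666 = 0.024966/0.008666 = 2.881.

z = 2.881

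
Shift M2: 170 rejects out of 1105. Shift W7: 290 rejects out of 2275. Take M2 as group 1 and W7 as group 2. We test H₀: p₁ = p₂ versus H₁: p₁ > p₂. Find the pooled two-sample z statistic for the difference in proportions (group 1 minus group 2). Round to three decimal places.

z = 2.098

p̂₁ = 170/1105 = 0.153846, p̂₂ = 290/2275 = 0.127473.
Pooled p̂ = (170+290)/(1105+2275) = 460/3380 = 0.136095.
SE = √(p̂(1−p̂)(1/n₁+1/n₂)) = √(0.136095·0.863905·0.00134454) = √(0.000158081) = 0.012573.
z = (0.153846 − 0.127473)/0.012573 = 0.026373/0.012573 = 2.098.
p-value = P(Z > 2.098) ≈ 0.0180.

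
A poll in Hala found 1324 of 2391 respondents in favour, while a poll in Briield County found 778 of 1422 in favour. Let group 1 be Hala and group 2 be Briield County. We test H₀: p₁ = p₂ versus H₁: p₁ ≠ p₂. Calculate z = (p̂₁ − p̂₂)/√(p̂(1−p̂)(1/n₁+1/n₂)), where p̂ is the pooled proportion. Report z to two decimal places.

z = 0.40

p̂₁ = 1324/2391 = 0.5537, p̂₂ = 778/1422 = 0.5471.
Pooled p̂ = (1324+778)/(2391+1422) = 2102/3813 = 0.5513.
SE = √(0.247371 × 0.00112147) = 0.0167.
z = (0.5537 − 0.5471)/0.0167 = 0.0066/0.0167 = 0.40.
p-value = 2·P(Z > 0.398) ≈ 0.6907.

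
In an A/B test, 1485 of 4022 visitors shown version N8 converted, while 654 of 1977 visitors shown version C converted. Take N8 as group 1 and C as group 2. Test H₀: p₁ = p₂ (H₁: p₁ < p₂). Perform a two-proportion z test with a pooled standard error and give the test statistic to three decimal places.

p̂₁ = 1485/4022 = 0.369219, p̂₂ = 654/1977 = 0.330804.
Pooled p̂ = (1485+654)/(4022+1977) = 2139/5999 = 0.356559.
SE = √(p̂(1−p̂)(1/n₁+1/n₂)) = √(0.356559·0.643441·0.000754449) = √(0.000173089) = 0.013156.
z = (0.369219 − 0.330804)/0.013156 = 0.038415/0.013156 = 2.920.
p-value = P(Z < 2.920) ≈ 0.9982.

z = 2.920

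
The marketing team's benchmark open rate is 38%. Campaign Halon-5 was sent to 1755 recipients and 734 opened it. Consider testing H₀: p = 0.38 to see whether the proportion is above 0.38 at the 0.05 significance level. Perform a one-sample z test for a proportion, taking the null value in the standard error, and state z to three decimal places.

z = 3.300

p̂ = 734/1755 = 0.418234.
SE = √(p₀(1−p₀)/n) = √(0.2356/1755) = 0.011586.
z = (0.418234 − 0.38)/0.011586 = 0.038234/0.011586 = 3.300.
p-value = P(Z > 3.300) ≈ 0.0005, so at α = 0.05 we reject H₀.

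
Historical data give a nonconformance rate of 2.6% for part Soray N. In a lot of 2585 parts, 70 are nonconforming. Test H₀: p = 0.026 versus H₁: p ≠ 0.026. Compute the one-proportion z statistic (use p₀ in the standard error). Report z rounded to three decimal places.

z = 0.345

p̂ = 70/2585 ≈ 0.02708.
Standard error under H₀: √(0.026×0.974/2585) = 0.00313.
z = (0.02708 − 0.026)/0.00313 = 0.00108/0.00313 = 0.345.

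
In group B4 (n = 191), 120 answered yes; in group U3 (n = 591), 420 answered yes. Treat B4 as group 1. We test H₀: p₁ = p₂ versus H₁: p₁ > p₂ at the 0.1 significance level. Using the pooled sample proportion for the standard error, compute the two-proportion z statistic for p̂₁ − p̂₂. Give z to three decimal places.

p̂₁ = 120/191 ≈ 0.62827, p̂₂ = 420/591 ≈ 0.71066.
Pooled p̂ = (120+420)/(191+591) = 540/782 = 0.69054.
SE = √(p̂(1−p̂)(1/n₁+1/n₂)) = √(0.69054·0.30946·0.00692765) = √(0.00148041) = 0.03848.
z = (0.62827 − 0.71066)/0.03848 = -0.08239/0.03848 = -2.141.
p-value = P(Z > -2.141) ≈ 0.9839; since p > α = 0.1, fail to reject H₀.

z = -2.141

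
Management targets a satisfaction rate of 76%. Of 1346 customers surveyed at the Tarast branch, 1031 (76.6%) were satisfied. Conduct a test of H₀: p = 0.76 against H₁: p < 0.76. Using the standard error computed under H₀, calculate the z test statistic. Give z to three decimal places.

z = 0.513

p̂ = 1031/1346 ≈ 0.76597.
Standard error under H₀: √(0.76×0.24/1346) = 0.01164.
z = (0.76597 − 0.76)/0.01164 = 0.00597/0.01164 = 0.513.
p-value = P(Z < 0.513) ≈ 0.6961.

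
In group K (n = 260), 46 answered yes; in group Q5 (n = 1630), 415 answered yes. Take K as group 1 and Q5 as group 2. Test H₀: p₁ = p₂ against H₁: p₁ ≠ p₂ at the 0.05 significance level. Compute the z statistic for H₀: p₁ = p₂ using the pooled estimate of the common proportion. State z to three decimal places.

z = -2.709

p̂₁ = 46/260 ≈ 0.17692, p̂₂ = 415/1630 ≈ 0.25460.
Pooled p̂ = (46+415)/(260+1630) = 461/1890 = 0.24392.
SE = √(p̂(1−p̂)(1/n₁+1/n₂)) = √(0.24392·0.75608·0.00445965) = √(0.000822452) = 0.02868.
z = (0.17692 − 0.25460)/0.02868 = -0.07768/0.02868 = -2.709.
p-value = 2·P(Z > 2.709) ≈ 0.0068. With α = 0.05, reject H₀.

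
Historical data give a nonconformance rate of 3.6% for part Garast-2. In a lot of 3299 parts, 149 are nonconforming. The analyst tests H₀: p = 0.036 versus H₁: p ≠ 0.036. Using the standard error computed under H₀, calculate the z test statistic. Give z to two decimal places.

p̂ = 149/3299 = 0.04517.
Standard error under H₀: √(0.036×0.964/3299) = 0.00324.
z = (0.04517 − 0.036)/0.00324 = 0.00917/0.00324 = 2.83.
Two-sided p-value ≈ 2·Φ(−2.826) = 0.0047.

z = 2.83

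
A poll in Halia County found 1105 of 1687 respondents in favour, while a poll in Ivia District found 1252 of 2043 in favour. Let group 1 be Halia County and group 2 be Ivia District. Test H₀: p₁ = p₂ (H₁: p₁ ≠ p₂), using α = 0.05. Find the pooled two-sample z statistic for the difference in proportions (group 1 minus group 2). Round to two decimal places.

p̂₁ = 1105/1687 ≈ 0.65501, p̂₂ = 1252/2043 ≈ 0.61282.
Pooled p̂ = (1105+1252)/(1687+2043) = 2357/3730 = 0.63190.
SE = √(0.232601 × 0.00108224) = 0.01587.
z = (0.65501 − 0.61282)/0.01587 = 0.04219/0.01587 = 2.66.
Two-sided p-value ≈ 2·Φ(−2.659) = 0.0078; since p < α = 0.05, reject H₀.

z = 2.66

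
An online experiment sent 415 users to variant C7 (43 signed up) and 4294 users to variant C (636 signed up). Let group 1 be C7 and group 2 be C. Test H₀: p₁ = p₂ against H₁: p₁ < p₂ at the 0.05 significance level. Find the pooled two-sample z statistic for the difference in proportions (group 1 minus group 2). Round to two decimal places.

p̂₁ = 43/415 = 0.1036, p̂₂ = 636/4294 = 0.1481.
Pooled p̂ = (43+636)/(415+4294) = 679/4709 = 0.1442.
SE = √(p̂(1−p̂)(1/n₁+1/n₂)) = √(0.1442·0.8558·0.00264252) = √(0.000326089) = 0.0181.
z = (0.1036 − 0.1481)/0.0181 = -0.0445/0.0181 = -2.46.
p-value = P(Z < -2.464) ≈ 0.0069, so at α = 0.05 we reject H₀.

z = -2.46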